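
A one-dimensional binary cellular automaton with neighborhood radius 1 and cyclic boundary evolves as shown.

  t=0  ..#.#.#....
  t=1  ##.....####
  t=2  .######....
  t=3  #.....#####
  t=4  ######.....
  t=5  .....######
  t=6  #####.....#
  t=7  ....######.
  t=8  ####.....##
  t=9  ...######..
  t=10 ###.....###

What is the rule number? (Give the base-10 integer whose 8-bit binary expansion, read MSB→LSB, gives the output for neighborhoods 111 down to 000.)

  [7] ### => .  t=1,i=0
  [6] ##. => #  t=1,i=1
  [5] #.# => .  t=0,i=3
  [4] #.. => #  t=0,i=7
  [3] .## => .  t=1,i=7
  [2] .#. => .  t=0,i=2
  [1] ..# => #  t=0,i=1
  [0] ... => #  t=0,i=0
  bits 01010011 = 83

83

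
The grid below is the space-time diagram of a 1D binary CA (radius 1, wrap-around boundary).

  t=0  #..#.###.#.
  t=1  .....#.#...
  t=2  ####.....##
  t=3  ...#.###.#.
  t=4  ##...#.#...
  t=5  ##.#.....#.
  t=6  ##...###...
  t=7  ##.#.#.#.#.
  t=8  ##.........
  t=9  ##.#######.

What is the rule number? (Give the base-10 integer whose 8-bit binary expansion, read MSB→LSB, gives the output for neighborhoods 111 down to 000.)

73

  ### -> .   bit 7 = 0  t=0,i=6
  ##. -> #   bit 6 = 1  t=0,i=7
  #.# -> .   bit 5 = 0  t=0,i=4
  #.. -> .   bit 4 = 0  t=0,i=1
  .## -> #   bit 3 = 1  t=0,i=5
  .#. -> .   bit 2 = 0  t=0,i=0
  ..# -> .   bit 1 = 0  t=0,i=2
  ... -> #   bit 0 = 1  t=1,i=0
  bits 01001001 = 73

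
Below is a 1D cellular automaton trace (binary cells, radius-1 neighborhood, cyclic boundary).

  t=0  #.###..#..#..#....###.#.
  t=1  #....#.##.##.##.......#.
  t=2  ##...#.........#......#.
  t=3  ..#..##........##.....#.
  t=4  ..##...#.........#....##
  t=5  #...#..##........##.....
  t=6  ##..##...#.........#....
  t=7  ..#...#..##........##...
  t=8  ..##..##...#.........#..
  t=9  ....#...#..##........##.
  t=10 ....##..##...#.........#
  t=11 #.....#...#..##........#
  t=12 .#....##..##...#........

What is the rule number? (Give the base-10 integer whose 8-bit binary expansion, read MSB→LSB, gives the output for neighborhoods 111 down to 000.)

  nb ###: next=.  (t=0,i=3, bit7=0)
  nb ##.: next=.  (t=0,i=4, bit6=0)
  nb #.#: next=.  (t=0,i=1, bit5=0)
  nb #..: next=#  (t=0,i=5, bit4=1)
  nb .##: next=.  (t=0,i=2, bit3=0)
  nb .#.: next=#  (t=0,i=0, bit2=1)
  nb ..#: next=.  (t=0,i=6, bit1=0)
  nb ...: next=.  (t=0,i=15, bit0=0)
  bits 00010100 = 20

20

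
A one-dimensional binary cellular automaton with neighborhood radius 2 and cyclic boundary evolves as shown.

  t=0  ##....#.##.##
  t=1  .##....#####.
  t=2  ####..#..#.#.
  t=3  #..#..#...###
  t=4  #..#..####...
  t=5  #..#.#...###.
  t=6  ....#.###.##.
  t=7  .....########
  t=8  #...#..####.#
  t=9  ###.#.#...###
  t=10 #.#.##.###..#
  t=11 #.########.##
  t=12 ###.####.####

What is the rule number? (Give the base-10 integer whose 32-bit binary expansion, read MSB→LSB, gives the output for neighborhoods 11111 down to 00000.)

3119152472

  ##### -> #   bit 31 = 1  t=1,i=9
  ####. -> .   bit 30 = 0  t=0,i=0
  ###.# -> #   bit 29 = 1  t=5,i=11
  ###.. -> #   bit 28 = 1  t=0,i=1
  ##.## -> #   bit 27 = 1  t=0,i=10
  ##.#. -> .   bit 26 = 0  t=5,i=12
  ##..# -> .   bit 25 = 0  t=1,i=12
  ##... -> #   bit 24 = 1  t=0,i=2
  #.### -> #   bit 23 = 1  t=0,i=11
  #.##. -> #   bit 22 = 1  t=0,i=8
  #.#.# -> #   bit 21 = 1  t=2,i=11
  #.#.. -> .   bit 20 = 0  t=5,i=0
  #..## -> #   bit 19 = 1  t=1,i=0
  #..#. -> .   bit 18 = 0  t=2,i=5
  #...# -> #   bit 17 = 1  t=3,i=8
  #.... -> .   bit 16 = 0  t=0,i=3
  .#### -> .   bit 15 = 0  t=0,i=12
  .###. -> #   bit 14 = 1  t=5,i=10
  .##.# -> #   bit 13 = 1  t=0,i=9
  .##.. -> #   bit 12 = 1  t=1,i=2
  .#.## -> #   bit 11 = 1  t=0,i=7
  .#.#. -> #   bit 10 = 1  t=2,i=10
  .#..# -> .   bit 9 = 0  t=2,i=7
  .#... -> #   bit 8 = 1  t=3,i=7
  ..### -> .   bit 7 = 0  t=1,i=7
  ..##. -> #   bit 6 = 1  t=1,i=1
  ..#.# -> .   bit 5 = 0  t=0,i=6
  ..#.. -> #   bit 4 = 1  t=2,i=6
  ...## -> #   bit 3 = 1  t=1,i=6
  ...#. -> .   bit 2 = 0  t=0,i=5
  ....# -> .   bit 1 = 0  t=0,i=4
  ..... -> .   bit 0 = 0  t=6,i=1
  bits 10111001111010100111110101011000 = 3119152472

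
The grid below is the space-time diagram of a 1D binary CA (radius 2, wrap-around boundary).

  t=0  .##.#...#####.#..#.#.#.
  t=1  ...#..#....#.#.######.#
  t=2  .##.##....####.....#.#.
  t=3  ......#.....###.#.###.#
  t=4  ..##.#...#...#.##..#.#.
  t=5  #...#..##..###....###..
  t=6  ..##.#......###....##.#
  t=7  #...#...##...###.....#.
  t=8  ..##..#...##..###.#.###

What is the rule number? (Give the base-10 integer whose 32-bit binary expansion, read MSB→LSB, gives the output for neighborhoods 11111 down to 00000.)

1428571685

  nb #####: next=.  (t=0,i=10, bit31=0)
  nb ####.: next=#  (t=0,i=11, bit30=1)
  nb ###.#: next=.  (t=0,i=12, bit29=0)
  nb ###..: next=#  (t=2,i=13, bit28=1)
  nb ##.##: next=.  (t=2,i=3, bit27=0)
  nb ##.#.: next=#  (t=0,i=3, bit26=1)
  nb ##..#: next=.  (t=4,i=17, bit25=0)
  nb ##...: next=#  (t=2,i=6, bit24=1)
  nb #.###: next=.  (t=1,i=15, bit23=0)
  nb #.##.: next=.  (t=2,i=4, bit22=0)
  nb #.#.#: next=#  (t=0,i=19, bit21=1)
  nb #.#..: next=.  (t=0,i=4, bit20=0)
  nb #..##: next=.  (t=0,i=0, bit19=0)
  nb #..#.: next=#  (t=0,i=16, bit18=1)
  nb #...#: next=#  (t=0,i=6, bit17=1)
  nb #....: next=.  (t=1,i=8, bit16=0)
  nb .####: next=.  (t=0,i=9, bit15=0)
  nb .###.: next=#  (t=3,i=13, bit14=1)
  nb .##.#: next=.  (t=0,i=2, bit13=0)
  nb .##..: next=.  (t=2,i=5, bit12=0)
  nb .#.##: next=.  (t=1,i=14, bit11=0)
  nb .#.#.: next=#  (t=0,i=18, bit10=1)
  nb .#..#: next=#  (t=0,i=15, bit9=1)
  nb .#...: next=.  (t=0,i=5, bit8=0)
  nb ..###: next=.  (t=0,i=8, bit7=0)
  nb ..##.: next=.  (t=0,i=1, bit6=0)
  nb ..#.#: next=#  (t=0,i=17, bit5=1)
  nb ..#..: next=.  (t=1,i=3, bit4=0)
  nb ...##: next=.  (t=0,i=7, bit3=0)
  nb ...#.: next=#  (t=1,i=2, bit2=1)
  nb ....#: next=.  (t=1,i=9, bit1=0)
  nb .....: next=#  (t=2,i=16, bit0=1)
  bits 01010101001001100100011000100101 = 1428571685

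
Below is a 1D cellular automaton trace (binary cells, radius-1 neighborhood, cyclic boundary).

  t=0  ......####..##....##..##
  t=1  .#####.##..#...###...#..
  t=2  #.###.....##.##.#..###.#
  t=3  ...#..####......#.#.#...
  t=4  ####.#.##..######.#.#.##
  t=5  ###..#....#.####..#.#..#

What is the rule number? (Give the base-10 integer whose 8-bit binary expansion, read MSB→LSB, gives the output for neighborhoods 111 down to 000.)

  [7] ### => #  t=0,i=7
  [6] ##. => .  t=0,i=9
  [5] #.# => .  t=1,i=6
  [4] #.. => .  t=0,i=0
  [3] .## => .  t=0,i=6
  [2] .#. => #  t=1,i=11
  [1] ..# => #  t=0,i=5
  [0] ... => #  t=0,i=1
  bits 10000111 = 135

135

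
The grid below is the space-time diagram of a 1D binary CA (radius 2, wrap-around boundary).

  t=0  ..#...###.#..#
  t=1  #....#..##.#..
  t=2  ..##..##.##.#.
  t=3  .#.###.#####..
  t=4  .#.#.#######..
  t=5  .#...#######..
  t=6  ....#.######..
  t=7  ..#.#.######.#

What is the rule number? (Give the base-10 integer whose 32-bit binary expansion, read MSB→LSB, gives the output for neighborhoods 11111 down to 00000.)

  nb #####: next=#  (t=3,i=9, bit31=1)
  nb ####.: next=#  (t=3,i=10, bit30=1)
  nb ###.#: next=#  (t=0,i=8, bit29=1)
  nb ###..: next=#  (t=3,i=11, bit28=1)
  nb ##.##: next=#  (t=2,i=8, bit27=1)
  nb ##.#.: next=#  (t=0,i=9, bit26=1)
  nb ##..#: next=#  (t=2,i=4, bit25=1)
  nb ##...: next=.  (t=3,i=12, bit24=0)
  nb #.###: next=#  (t=3,i=3, bit23=1)
  nb #.##.: next=#  (t=2,i=9, bit22=1)
  nb #.#.#: next=.  (t=4,i=3, bit21=0)
  nb #.#..: next=.  (t=0,i=10, bit20=0)
  nb #..##: next=#  (t=1,i=7, bit19=1)
  nb #..#.: next=.  (t=0,i=1, bit18=0)
  nb #...#: next=.  (t=0,i=4, bit17=0)
  nb #....: next=#  (t=1,i=2, bit16=1)
  nb .####: next=#  (t=3,i=8, bit15=1)
  nb .###.: next=.  (t=0,i=7, bit14=0)
  nb .##.#: next=#  (t=1,i=9, bit13=1)
  nb .##..: next=#  (t=2,i=3, bit12=1)
  nb .#.##: next=.  (t=3,i=2, bit11=0)
  nb .#.#.: next=.  (t=4,i=2, bit10=0)
  nb .#..#: next=#  (t=0,i=0, bit9=1)
  nb .#...: next=.  (t=0,i=3, bit8=0)
  nb ..###: next=.  (t=0,i=6, bit7=0)
  nb ..##.: next=.  (t=1,i=8, bit6=0)
  nb ..#.#: next=#  (t=3,i=1, bit5=1)
  nb ..#..: next=.  (t=0,i=2, bit4=0)
  nb ...##: next=#  (t=0,i=5, bit3=1)
  nb ...#.: next=.  (t=1,i=4, bit2=0)
  nb ....#: next=#  (t=1,i=3, bit1=1)
  nb .....: next=.  (t=6,i=0, bit0=0)
  bits 11111110110010011011001000101010 = 4274631210

4274631210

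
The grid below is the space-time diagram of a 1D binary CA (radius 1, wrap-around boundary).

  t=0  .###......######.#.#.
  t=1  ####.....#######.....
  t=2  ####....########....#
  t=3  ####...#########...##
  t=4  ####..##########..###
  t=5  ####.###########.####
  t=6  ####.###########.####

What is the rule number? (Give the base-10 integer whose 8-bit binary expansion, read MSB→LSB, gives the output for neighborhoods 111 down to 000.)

202

  ### -> #   bit 7 = 1  t=0,i=2
  ##. -> #   bit 6 = 1  t=0,i=3
  #.# -> .   bit 5 = 0  t=0,i=16
  #.. -> .   bit 4 = 0  t=0,i=4
  .## -> #   bit 3 = 1  t=0,i=1
  .#. -> .   bit 2 = 0  t=0,i=17
  ..# -> #   bit 1 = 1  t=0,i=0
  ... -> .   bit 0 = 0  t=0,i=5
  bits 11001010 = 202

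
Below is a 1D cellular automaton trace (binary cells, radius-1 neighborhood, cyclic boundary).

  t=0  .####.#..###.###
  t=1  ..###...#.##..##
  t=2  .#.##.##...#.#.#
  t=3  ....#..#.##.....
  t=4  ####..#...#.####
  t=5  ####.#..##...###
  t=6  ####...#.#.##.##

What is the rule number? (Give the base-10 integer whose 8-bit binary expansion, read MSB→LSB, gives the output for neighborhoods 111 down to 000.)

195

  ### -> #   bit 7 = 1  t=0,i=2
  ##. -> #   bit 6 = 1  t=0,i=4
  #.# -> .   bit 5 = 0  t=0,i=0
  #.. -> .   bit 4 = 0  t=0,i=7
  .## -> .   bit 3 = 0  t=0,i=1
  .#. -> .   bit 2 = 0  t=0,i=6
  ..# -> #   bit 1 = 1  t=0,i=8
  ... -> #   bit 0 = 1  t=1,i=6
  bits 11000011 = 195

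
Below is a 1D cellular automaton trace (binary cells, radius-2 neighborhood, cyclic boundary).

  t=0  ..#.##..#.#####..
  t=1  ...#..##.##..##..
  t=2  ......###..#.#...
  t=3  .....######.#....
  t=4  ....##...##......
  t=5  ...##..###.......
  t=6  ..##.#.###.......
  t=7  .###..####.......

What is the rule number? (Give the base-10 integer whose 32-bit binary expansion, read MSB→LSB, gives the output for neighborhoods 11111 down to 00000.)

  nb #####: next=.  (t=0,i=12, bit31=0)
  nb ####.: next=#  (t=0,i=13, bit30=1)
  nb ###.#: next=#  (t=3,i=10, bit29=1)
  nb ###..: next=#  (t=0,i=14, bit28=1)
  nb ##.##: next=#  (t=1,i=8, bit27=1)
  nb ##.#.: next=.  (t=3,i=11, bit26=0)
  nb ##..#: next=#  (t=0,i=6, bit25=1)
  nb ##...: next=.  (t=0,i=15, bit24=0)
  nb #.###: next=#  (t=0,i=10, bit23=1)
  nb #.##.: next=.  (t=0,i=4, bit22=0)
  nb #.#.#: next=.  (t=6,i=5, bit21=0)
  nb #.#..: next=.  (t=2,i=13, bit20=0)
  nb #..##: next=.  (t=1,i=5, bit19=0)
  nb #..#.: next=#  (t=0,i=7, bit18=1)
  nb #...#: next=#  (t=4,i=7, bit17=1)
  nb #....: next=.  (t=0,i=16, bit16=0)
  nb .####: next=.  (t=0,i=11, bit15=0)
  nb .###.: next=#  (t=2,i=7, bit14=1)
  nb .##.#: next=#  (t=1,i=7, bit13=1)
  nb .##..: next=.  (t=0,i=5, bit12=0)
  nb .#.##: next=#  (t=0,i=3, bit11=1)
  nb .#.#.: next=#  (t=2,i=12, bit10=1)
  nb .#..#: next=.  (t=1,i=4, bit9=0)
  nb .#...: next=.  (t=2,i=14, bit8=0)
  nb ..###: next=#  (t=2,i=6, bit7=1)
  nb ..##.: next=#  (t=1,i=6, bit6=1)
  nb ..#.#: next=.  (t=0,i=2, bit5=0)
  nb ..#..: next=.  (t=1,i=3, bit4=0)
  nb ...##: next=#  (t=2,i=5, bit3=1)
  nb ...#.: next=.  (t=0,i=1, bit2=0)
  nb ....#: next=.  (t=0,i=0, bit1=0)
  nb .....: next=.  (t=1,i=0, bit0=0)
  bits 01111010100001100110110011001000 = 2055630024

2055630024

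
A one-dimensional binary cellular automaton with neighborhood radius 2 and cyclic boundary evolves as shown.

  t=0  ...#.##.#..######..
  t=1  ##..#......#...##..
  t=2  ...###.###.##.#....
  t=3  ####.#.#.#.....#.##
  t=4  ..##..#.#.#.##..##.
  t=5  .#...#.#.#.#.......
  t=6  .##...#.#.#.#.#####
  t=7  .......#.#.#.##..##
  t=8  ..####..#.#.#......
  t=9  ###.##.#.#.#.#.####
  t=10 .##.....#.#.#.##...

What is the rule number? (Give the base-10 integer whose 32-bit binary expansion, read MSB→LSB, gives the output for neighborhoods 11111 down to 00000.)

1887702427

  ##### -> .   bit 31 = 0  t=0,i=13
  ####. -> #   bit 30 = 1  t=0,i=15
  ###.# -> #   bit 29 = 1  t=2,i=5
  ###.. -> #   bit 28 = 1  t=0,i=16
  ##.## -> .   bit 27 = 0  t=2,i=6
  ##.#. -> .   bit 26 = 0  t=0,i=7
  ##..# -> .   bit 25 = 0  t=1,i=2
  ##... -> .   bit 24 = 0  t=0,i=17
  #.### -> #   bit 23 = 1  t=2,i=7
  #.##. -> .   bit 22 = 0  t=0,i=5
  #.#.# -> .   bit 21 = 0  t=3,i=5
  #.#.. -> .   bit 20 = 0  t=0,i=8
  #..## -> .   bit 19 = 0  t=0,i=10
  #..#. -> #   bit 18 = 1  t=1,i=3
  #...# -> .   bit 17 = 0  t=1,i=13
  #.... -> .   bit 16 = 0  t=0,i=18
  .#### -> .   bit 15 = 0  t=0,i=12
  .###. -> .   bit 14 = 0  t=2,i=4
  .##.# -> .   bit 13 = 0  t=0,i=6
  .##.. -> .   bit 12 = 0  t=1,i=1
  .#.## -> #   bit 11 = 1  t=0,i=4
  .#.#. -> #   bit 10 = 1  t=3,i=6
  .#..# -> .   bit 9 = 0  t=0,i=9
  .#... -> #   bit 8 = 1  t=1,i=5
  ..### -> #   bit 7 = 1  t=0,i=11
  ..##. -> .   bit 6 = 0  t=1,i=0
  ..#.# -> .   bit 5 = 0  t=0,i=3
  ..#.. -> #   bit 4 = 1  t=1,i=4
  ...## -> #   bit 3 = 1  t=1,i=14
  ...#. -> .   bit 2 = 0  t=0,i=2
  ....# -> #   bit 1 = 1  t=0,i=1
  ..... -> #   bit 0 = 1  t=0,i=0
  bits 01110000100001000000110110011011 = 1887702427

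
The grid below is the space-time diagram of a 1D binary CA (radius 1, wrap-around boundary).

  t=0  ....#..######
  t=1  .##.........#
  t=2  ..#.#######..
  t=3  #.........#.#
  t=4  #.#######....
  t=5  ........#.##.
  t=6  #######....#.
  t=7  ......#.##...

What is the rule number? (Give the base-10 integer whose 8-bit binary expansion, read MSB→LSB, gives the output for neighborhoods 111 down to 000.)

  [7] ### => .  t=0,i=8
  [6] ##. => #  t=0,i=12
  [5] #.# => .  t=1,i=0
  [4] #.. => .  t=0,i=0
  [3] .## => .  t=0,i=7
  [2] .#. => .  t=0,i=4
  [1] ..# => .  t=0,i=3
  [0] ... => #  t=0,i=1
  bits 01000001 = 65

65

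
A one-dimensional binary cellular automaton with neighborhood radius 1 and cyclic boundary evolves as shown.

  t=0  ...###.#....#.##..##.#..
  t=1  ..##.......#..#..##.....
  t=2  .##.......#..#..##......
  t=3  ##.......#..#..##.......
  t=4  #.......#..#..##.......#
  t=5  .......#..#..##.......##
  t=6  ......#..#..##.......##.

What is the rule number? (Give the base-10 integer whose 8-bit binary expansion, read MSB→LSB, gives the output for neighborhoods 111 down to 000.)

10

  ###|.  b7=0 t=0,i=4
  ##.|.  b6=0 t=0,i=5
  #.#|.  b5=0 t=0,i=6
  #..|.  b4=0 t=0,i=8
  .##|#  b3=1 t=0,i=3
  .#.|.  b2=0 t=0,i=7
  ..#|#  b1=1 t=0,i=2
  ...|.  b0=0 t=0,i=0
  bits 00001010 = 10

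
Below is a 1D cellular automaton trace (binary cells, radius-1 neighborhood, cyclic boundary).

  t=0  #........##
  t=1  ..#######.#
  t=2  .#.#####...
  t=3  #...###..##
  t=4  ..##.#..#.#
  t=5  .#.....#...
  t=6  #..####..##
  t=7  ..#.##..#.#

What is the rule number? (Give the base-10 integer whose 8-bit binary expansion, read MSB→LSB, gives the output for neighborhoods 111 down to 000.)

131

  nb ###: next=#  (t=0,i=10, bit7=1)
  nb ##.: next=.  (t=0,i=0, bit6=0)
  nb #.#: next=.  (t=1,i=9, bit5=0)
  nb #..: next=.  (t=0,i=1, bit4=0)
  nb .##: next=.  (t=0,i=9, bit3=0)
  nb .#.: next=.  (t=1,i=10, bit2=0)
  nb ..#: next=#  (t=0,i=8, bit1=1)
  nb ...: next=#  (t=0,i=2, bit0=1)
  bits 10000011 = 131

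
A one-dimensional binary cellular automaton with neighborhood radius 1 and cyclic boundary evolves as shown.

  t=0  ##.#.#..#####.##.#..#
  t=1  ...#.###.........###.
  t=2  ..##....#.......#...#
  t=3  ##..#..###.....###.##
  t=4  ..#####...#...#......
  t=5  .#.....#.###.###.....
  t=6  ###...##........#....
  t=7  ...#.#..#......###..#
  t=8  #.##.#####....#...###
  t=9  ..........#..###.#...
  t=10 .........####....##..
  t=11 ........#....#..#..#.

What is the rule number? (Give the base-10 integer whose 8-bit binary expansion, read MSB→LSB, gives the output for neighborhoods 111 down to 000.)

  ### -> .   bit 7 = 0  t=0,i=0
  ##. -> .   bit 6 = 0  t=0,i=1
  #.# -> .   bit 5 = 0  t=0,i=2
  #.. -> #   bit 4 = 1  t=0,i=6
  .## -> .   bit 3 = 0  t=0,i=8
  .#. -> #   bit 2 = 1  t=0,i=3
  ..# -> #   bit 1 = 1  t=0,i=7
  ... -> .   bit 0 = 0  t=1,i=0
  bits 00010110 = 22

22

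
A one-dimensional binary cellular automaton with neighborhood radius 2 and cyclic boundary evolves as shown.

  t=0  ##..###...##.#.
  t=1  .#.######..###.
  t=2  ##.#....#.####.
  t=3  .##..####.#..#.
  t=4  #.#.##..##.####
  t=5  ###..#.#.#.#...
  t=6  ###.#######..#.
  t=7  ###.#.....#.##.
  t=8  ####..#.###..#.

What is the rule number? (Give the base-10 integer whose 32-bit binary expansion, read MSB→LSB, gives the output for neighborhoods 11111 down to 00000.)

  #####|.  b31=0 t=1,i=5
  ####.|.  b30=0 t=1,i=7
  ###.#|#  b29=1 t=2,i=13
  ###..|#  b28=1 t=0,i=6
  ##.##|.  b27=0 t=2,i=14
  ##.#.|#  b26=1 t=0,i=12
  ##..#|.  b25=0 t=0,i=2
  ##...|#  b24=1 t=0,i=7
  #.###|#  b23=1 t=1,i=3
  #.##.|.  b22=0 t=0,i=0
  #.#.#|#  b21=1 t=0,i=13
  #.#..|.  b20=0 t=2,i=3
  #..##|#  b19=1 t=0,i=3
  #..#.|#  b18=1 t=1,i=0
  #...#|#  b17=1 t=0,i=8
  #....|#  b16=1 t=2,i=5
  .####|.  b15=0 t=1,i=4
  .###.|#  b14=1 t=0,i=5
  .##.#|#  b13=1 t=0,i=11
  .##..|#  b12=1 t=0,i=1
  .#.##|.  b11=0 t=0,i=14
  .#.#.|#  b10=1 t=5,i=6
  .#..#|#  b9=1 t=3,i=11
  .#...|.  b8=0 t=2,i=4
  ..###|#  b7=1 t=0,i=4
  ..##.|.  b6=0 t=0,i=10
  ..#.#|#  b5=1 t=1,i=1
  ..#..|#  b4=1 t=3,i=13
  ...##|.  b3=0 t=0,i=9
  ...#.|#  b2=1 t=2,i=7
  ....#|#  b1=1 t=2,i=6
  .....|.  b0=0 t=7,i=7
  bits 00110101101011110111011010110110 = 900691638

900691638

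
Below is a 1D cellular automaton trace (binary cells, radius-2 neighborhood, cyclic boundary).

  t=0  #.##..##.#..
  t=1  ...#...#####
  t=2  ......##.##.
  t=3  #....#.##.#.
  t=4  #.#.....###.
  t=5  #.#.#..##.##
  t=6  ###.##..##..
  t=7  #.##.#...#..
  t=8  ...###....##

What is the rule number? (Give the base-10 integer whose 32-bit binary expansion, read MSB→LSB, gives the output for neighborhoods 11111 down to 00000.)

3962909320

  nb #####: next=#  (t=1,i=9, bit31=1)
  nb ####.: next=#  (t=1,i=10, bit30=1)
  nb ###.#: next=#  (t=4,i=10, bit29=1)
  nb ###..: next=.  (t=1,i=11, bit28=0)
  nb ##.##: next=#  (t=2,i=8, bit27=1)
  nb ##.#.: next=#  (t=0,i=8, bit26=1)
  nb ##..#: next=.  (t=0,i=4, bit25=0)
  nb ##...: next=.  (t=1,i=0, bit24=0)
  nb #.###: next=.  (t=5,i=10, bit23=0)
  nb #.##.: next=.  (t=0,i=2, bit22=0)
  nb #.#.#: next=#  (t=3,i=10, bit21=1)
  nb #.#..: next=#  (t=0,i=9, bit20=1)
  nb #..##: next=.  (t=0,i=5, bit19=0)
  nb #..#.: next=#  (t=0,i=11, bit18=1)
  nb #...#: next=.  (t=1,i=1, bit17=0)
  nb #....: next=#  (t=2,i=0, bit16=1)
  nb .####: next=.  (t=1,i=8, bit15=0)
  nb .###.: next=.  (t=4,i=9, bit14=0)
  nb .##.#: next=#  (t=0,i=7, bit13=1)
  nb .##..: next=#  (t=0,i=3, bit12=1)
  nb .#.##: next=.  (t=0,i=1, bit11=0)
  nb .#.#.: next=.  (t=3,i=11, bit10=0)
  nb .#..#: next=#  (t=0,i=10, bit9=1)
  nb .#...: next=.  (t=1,i=4, bit8=0)
  nb ..###: next=#  (t=1,i=7, bit7=1)
  nb ..##.: next=.  (t=0,i=6, bit6=0)
  nb ..#.#: next=.  (t=0,i=0, bit5=0)
  nb ..#..: next=.  (t=1,i=3, bit4=0)
  nb ...##: next=#  (t=1,i=6, bit3=1)
  nb ...#.: next=.  (t=1,i=2, bit2=0)
  nb ....#: next=.  (t=2,i=4, bit1=0)
  nb .....: next=.  (t=2,i=1, bit0=0)
  bits 11101100001101010011001010001000 = 3962909320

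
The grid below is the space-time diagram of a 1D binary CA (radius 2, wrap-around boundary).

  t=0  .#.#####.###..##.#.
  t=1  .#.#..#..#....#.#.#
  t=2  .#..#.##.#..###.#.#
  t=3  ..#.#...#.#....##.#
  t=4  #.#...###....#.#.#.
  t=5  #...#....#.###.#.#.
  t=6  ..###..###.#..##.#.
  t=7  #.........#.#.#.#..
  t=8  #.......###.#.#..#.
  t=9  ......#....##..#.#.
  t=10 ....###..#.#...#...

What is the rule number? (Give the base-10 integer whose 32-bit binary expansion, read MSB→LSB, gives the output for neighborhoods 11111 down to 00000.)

1168245366

  nb #####: next=.  (t=0,i=5, bit31=0)
  nb ####.: next=#  (t=0,i=6, bit30=1)
  nb ###.#: next=.  (t=0,i=7, bit29=0)
  nb ###..: next=.  (t=0,i=11, bit28=0)
  nb ##.##: next=.  (t=0,i=8, bit27=0)
  nb ##.#.: next=#  (t=0,i=16, bit26=1)
  nb ##..#: next=.  (t=0,i=12, bit25=0)
  nb ##...: next=#  (t=4,i=9, bit24=1)
  nb #.###: next=#  (t=0,i=3, bit23=1)
  nb #.##.: next=.  (t=2,i=6, bit22=0)
  nb #.#.#: next=#  (t=1,i=1, bit21=1)
  nb #.#..: next=.  (t=0,i=17, bit20=0)
  nb #..##: next=.  (t=0,i=13, bit19=0)
  nb #..#.: next=.  (t=0,i=0, bit18=0)
  nb #...#: next=#  (t=3,i=6, bit17=1)
  nb #....: next=.  (t=1,i=11, bit16=0)
  nb .####: next=.  (t=0,i=4, bit15=0)
  nb .###.: next=.  (t=0,i=10, bit14=0)
  nb .##.#: next=.  (t=0,i=15, bit13=0)
  nb .##..: next=.  (t=9,i=12, bit12=0)
  nb .#.##: next=.  (t=0,i=2, bit11=0)
  nb .#.#.: next=.  (t=1,i=0, bit10=0)
  nb .#..#: next=#  (t=0,i=18, bit9=1)
  nb .#...: next=.  (t=1,i=10, bit8=0)
  nb ..###: next=.  (t=2,i=12, bit7=0)
  nb ..##.: next=#  (t=0,i=14, bit6=1)
  nb ..#.#: next=#  (t=0,i=1, bit5=1)
  nb ..#..: next=#  (t=1,i=6, bit4=1)
  nb ...##: next=.  (t=3,i=14, bit3=0)
  nb ...#.: next=#  (t=1,i=13, bit2=1)
  nb ....#: next=#  (t=1,i=12, bit1=1)
  nb .....: next=.  (t=7,i=3, bit0=0)
  bits 01000101101000100000001001110110 = 1168245366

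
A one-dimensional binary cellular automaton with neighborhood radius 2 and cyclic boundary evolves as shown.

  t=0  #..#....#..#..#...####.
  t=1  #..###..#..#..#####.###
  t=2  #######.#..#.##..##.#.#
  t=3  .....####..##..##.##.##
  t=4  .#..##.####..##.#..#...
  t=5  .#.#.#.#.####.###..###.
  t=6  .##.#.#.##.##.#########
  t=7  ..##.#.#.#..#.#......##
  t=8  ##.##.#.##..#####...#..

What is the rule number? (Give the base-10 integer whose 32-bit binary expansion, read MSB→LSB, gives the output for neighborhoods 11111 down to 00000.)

  [31] ##### => .  t=1,i=16
  [30] ####. => #  t=0,i=20
  [29] ###.# => #  t=0,i=21
  [28] ###.. => #  t=1,i=0
  [27] ##.## => .  t=1,i=19
  [26] ##.#. => #  t=0,i=22
  [25] ##..# => #  t=1,i=1
  [24] ##... => .  t=3,i=0
  [23] #.### => #  t=1,i=20
  [22] #.##. => .  t=2,i=13
  [21] #.#.# => .  t=2,i=20
  [20] #.#.. => #  t=0,i=0
  [19] #..## => #  t=1,i=2
  [18] #..#. => .  t=0,i=2
  [17] #...# => #  t=0,i=16
  [16] #.... => #  t=0,i=5
  [15] .#### => .  t=0,i=19
  [14] .###. => #  t=1,i=4
  [13] .##.# => #  t=2,i=18
  [12] .##.. => .  t=2,i=14
  [11] .#.## => #  t=2,i=12
  [10] .#.#. => #  t=5,i=2
  [9] .#..# => .  t=0,i=1
  [8] .#... => #  t=0,i=4
  [7] ..### => #  t=0,i=18
  [6] ..##. => .  t=2,i=17
  [5] ..#.# => #  t=2,i=11
  [4] ..#.. => #  t=0,i=3
  [3] ...## => #  t=0,i=17
  [2] ...#. => .  t=0,i=7
  [1] ....# => .  t=0,i=6
  [0] ..... => .  t=3,i=2
  bits 01110110100110110110110110111000 = 1989897656

1989897656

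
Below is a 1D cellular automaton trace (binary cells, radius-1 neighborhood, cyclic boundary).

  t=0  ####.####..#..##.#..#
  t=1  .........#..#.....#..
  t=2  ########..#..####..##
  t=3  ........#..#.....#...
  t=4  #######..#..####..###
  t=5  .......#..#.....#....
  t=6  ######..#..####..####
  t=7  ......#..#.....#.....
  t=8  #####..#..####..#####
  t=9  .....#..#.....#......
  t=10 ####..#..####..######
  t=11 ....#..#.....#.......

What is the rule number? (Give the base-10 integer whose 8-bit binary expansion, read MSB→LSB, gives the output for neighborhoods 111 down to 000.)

  ### -> .   bit 7 = 0  t=0,i=0
  ##. -> .   bit 6 = 0  t=0,i=3
  #.# -> .   bit 5 = 0  t=0,i=4
  #.. -> #   bit 4 = 1  t=0,i=9
  .## -> .   bit 3 = 0  t=0,i=5
  .#. -> .   bit 2 = 0  t=0,i=11
  ..# -> .   bit 1 = 0  t=0,i=10
  ... -> #   bit 0 = 1  t=1,i=0
  bits 00010001 = 17

17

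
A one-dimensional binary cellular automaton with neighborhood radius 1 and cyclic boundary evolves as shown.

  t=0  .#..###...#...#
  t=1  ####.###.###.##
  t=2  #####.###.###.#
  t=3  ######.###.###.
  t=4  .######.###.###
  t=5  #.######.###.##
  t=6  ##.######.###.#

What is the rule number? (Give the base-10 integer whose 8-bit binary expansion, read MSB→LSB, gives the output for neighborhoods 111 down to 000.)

  [7] ### => #  t=0,i=5
  [6] ##. => #  t=0,i=6
  [5] #.# => #  t=0,i=0
  [4] #.. => #  t=0,i=2
  [3] .## => .  t=0,i=4
  [2] .#. => #  t=0,i=1
  [1] ..# => #  t=0,i=3
  [0] ... => .  t=0,i=8
  bits 11110110 = 246

246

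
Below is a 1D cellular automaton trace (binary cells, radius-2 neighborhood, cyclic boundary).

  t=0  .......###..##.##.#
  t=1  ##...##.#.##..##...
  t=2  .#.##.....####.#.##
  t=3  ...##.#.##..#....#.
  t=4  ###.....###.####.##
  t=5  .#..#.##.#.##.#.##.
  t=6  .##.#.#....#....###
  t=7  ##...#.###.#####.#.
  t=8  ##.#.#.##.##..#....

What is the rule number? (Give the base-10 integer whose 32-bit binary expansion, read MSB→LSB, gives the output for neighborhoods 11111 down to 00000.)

1254840122

  nb #####: next=.  (t=4,i=0, bit31=0)
  nb ####.: next=#  (t=2,i=12, bit30=1)
  nb ###.#: next=.  (t=2,i=13, bit29=0)
  nb ###..: next=.  (t=0,i=9, bit28=0)
  nb ##.##: next=#  (t=0,i=14, bit27=1)
  nb ##.#.: next=.  (t=0,i=17, bit26=0)
  nb ##..#: next=#  (t=0,i=10, bit25=1)
  nb ##...: next=.  (t=1,i=2, bit24=0)
  nb #.###: next=#  (t=4,i=12, bit23=1)
  nb #.##.: next=#  (t=0,i=15, bit22=1)
  nb #.#.#: next=.  (t=1,i=8, bit21=0)
  nb #.#..: next=.  (t=0,i=18, bit20=0)
  nb #..##: next=#  (t=0,i=11, bit19=1)
  nb #..#.: next=.  (t=3,i=11, bit18=0)
  nb #...#: next=#  (t=1,i=3, bit17=1)
  nb #....: next=#  (t=0,i=1, bit16=1)
  nb .####: next=.  (t=2,i=11, bit15=0)
  nb .###.: next=#  (t=0,i=8, bit14=1)
  nb .##.#: next=.  (t=0,i=13, bit13=0)
  nb .##..: next=#  (t=1,i=1, bit12=1)
  nb .#.##: next=.  (t=1,i=9, bit11=0)
  nb .#.#.: next=#  (t=6,i=5, bit10=1)
  nb .#..#: next=#  (t=5,i=2, bit9=1)
  nb .#...: next=#  (t=0,i=0, bit8=1)
  nb ..###: next=.  (t=0,i=7, bit7=0)
  nb ..##.: next=.  (t=0,i=12, bit6=0)
  nb ..#.#: next=#  (t=5,i=4, bit5=1)
  nb ..#..: next=#  (t=3,i=12, bit4=1)
  nb ...##: next=#  (t=0,i=6, bit3=1)
  nb ...#.: next=.  (t=3,i=16, bit2=0)
  nb ....#: next=#  (t=0,i=5, bit1=1)
  nb .....: next=.  (t=0,i=2, bit0=0)
  bits 01001010110010110101011100111010 = 1254840122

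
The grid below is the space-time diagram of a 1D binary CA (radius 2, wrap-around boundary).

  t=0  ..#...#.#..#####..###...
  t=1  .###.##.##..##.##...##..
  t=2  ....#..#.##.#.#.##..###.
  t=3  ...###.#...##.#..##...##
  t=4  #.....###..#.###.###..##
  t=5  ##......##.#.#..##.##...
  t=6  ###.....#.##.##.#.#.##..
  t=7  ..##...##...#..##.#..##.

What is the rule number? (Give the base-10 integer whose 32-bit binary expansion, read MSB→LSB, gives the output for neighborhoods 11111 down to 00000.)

  nb #####: next=#  (t=0,i=13, bit31=1)
  nb ####.: next=.  (t=0,i=14, bit30=0)
  nb ###.#: next=.  (t=1,i=3, bit29=0)
  nb ###..: next=#  (t=0,i=15, bit28=1)
  nb ##.##: next=#  (t=1,i=4, bit27=1)
  nb ##.#.: next=#  (t=2,i=11, bit26=1)
  nb ##..#: next=#  (t=0,i=16, bit25=1)
  nb ##...: next=#  (t=0,i=21, bit24=1)
  nb #.###: next=#  (t=4,i=13, bit23=1)
  nb #.##.: next=.  (t=1,i=5, bit22=0)
  nb #.#.#: next=#  (t=2,i=12, bit21=1)
  nb #.#..: next=#  (t=0,i=8, bit20=1)
  nb #..##: next=.  (t=0,i=10, bit19=0)
  nb #..#.: next=.  (t=2,i=6, bit18=0)
  nb #...#: next=.  (t=0,i=4, bit17=0)
  nb #....: next=.  (t=0,i=22, bit16=0)
  nb .####: next=#  (t=0,i=12, bit15=1)
  nb .###.: next=.  (t=0,i=19, bit14=0)
  nb .##.#: next=.  (t=1,i=6, bit13=0)
  nb .##..: next=#  (t=1,i=9, bit12=1)
  nb .#.##: next=.  (t=2,i=8, bit11=0)
  nb .#.#.: next=.  (t=0,i=7, bit10=0)
  nb .#..#: next=#  (t=0,i=9, bit9=1)
  nb .#...: next=#  (t=0,i=3, bit8=1)
  nb ..###: next=.  (t=0,i=11, bit7=0)
  nb ..##.: next=#  (t=1,i=12, bit6=1)
  nb ..#.#: next=#  (t=0,i=6, bit5=1)
  nb ..#..: next=#  (t=0,i=2, bit4=1)
  nb ...##: next=.  (t=1,i=0, bit3=0)
  nb ...#.: next=#  (t=0,i=1, bit2=1)
  nb ....#: next=.  (t=0,i=0, bit1=0)
  nb .....: next=.  (t=0,i=23, bit0=0)
  bits 10011111101100001001001101110100 = 2679149428

2679149428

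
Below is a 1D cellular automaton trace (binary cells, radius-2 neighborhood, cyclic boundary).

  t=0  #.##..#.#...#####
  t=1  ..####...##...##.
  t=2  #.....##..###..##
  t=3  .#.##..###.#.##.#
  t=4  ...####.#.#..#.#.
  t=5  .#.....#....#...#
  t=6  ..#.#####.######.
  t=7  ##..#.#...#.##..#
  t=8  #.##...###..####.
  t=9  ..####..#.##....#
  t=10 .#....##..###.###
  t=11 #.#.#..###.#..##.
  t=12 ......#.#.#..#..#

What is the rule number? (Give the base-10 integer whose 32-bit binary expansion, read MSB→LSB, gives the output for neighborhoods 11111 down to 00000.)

2278445335

  ##### -> #   bit 31 = 1  t=0,i=14
  ####. -> .   bit 30 = 0  t=0,i=16
  ###.# -> .   bit 29 = 0  t=0,i=0
  ###.. -> .   bit 28 = 0  t=1,i=5
  ##.## -> .   bit 27 = 0  t=0,i=1
  ##.#. -> #   bit 26 = 1  t=3,i=10
  ##..# -> #   bit 25 = 1  t=0,i=4
  ##... -> #   bit 24 = 1  t=1,i=6
  #.### -> #   bit 23 = 1  t=6,i=4
  #.##. -> #   bit 22 = 1  t=0,i=2
  #.#.# -> .   bit 21 = 0  t=3,i=1
  #.#.. -> .   bit 20 = 0  t=0,i=8
  #..## -> #   bit 19 = 1  t=2,i=9
  #..#. -> #   bit 18 = 1  t=0,i=5
  #...# -> #   bit 17 = 1  t=0,i=10
  #.... -> .   bit 16 = 0  t=2,i=2
  .#### -> .   bit 15 = 0  t=0,i=13
  .###. -> #   bit 14 = 1  t=2,i=11
  .##.# -> .   bit 13 = 0  t=3,i=14
  .##.. -> #   bit 12 = 1  t=0,i=3
  .#.## -> .   bit 11 = 0  t=3,i=2
  .#.#. -> .   bit 10 = 0  t=0,i=7
  .#..# -> .   bit 9 = 0  t=4,i=11
  .#... -> #   bit 8 = 1  t=0,i=9
  ..### -> .   bit 7 = 0  t=0,i=12
  ..##. -> .   bit 6 = 0  t=1,i=9
  ..#.# -> .   bit 5 = 0  t=0,i=6
  ..#.. -> #   bit 4 = 1  t=5,i=7
  ...## -> .   bit 3 = 0  t=0,i=11
  ...#. -> #   bit 2 = 1  t=5,i=6
  ....# -> #   bit 1 = 1  t=2,i=4
  ..... -> #   bit 0 = 1  t=2,i=3
  bits 10000111110011100101000100010111 = 2278445335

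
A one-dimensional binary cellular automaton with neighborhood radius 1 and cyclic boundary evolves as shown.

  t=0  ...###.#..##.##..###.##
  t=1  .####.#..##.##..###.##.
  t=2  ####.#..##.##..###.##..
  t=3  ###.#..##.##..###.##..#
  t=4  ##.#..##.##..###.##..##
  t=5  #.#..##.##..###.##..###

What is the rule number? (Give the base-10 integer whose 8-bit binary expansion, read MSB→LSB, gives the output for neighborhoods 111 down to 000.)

  ### -> #   bit 7 = 1  t=0,i=4
  ##. -> .   bit 6 = 0  t=0,i=5
  #.# -> #   bit 5 = 1  t=0,i=6
  #.. -> .   bit 4 = 0  t=0,i=0
  .## -> #   bit 3 = 1  t=0,i=3
  .#. -> .   bit 2 = 0  t=0,i=7
  ..# -> #   bit 1 = 1  t=0,i=2
  ... -> #   bit 0 = 1  t=0,i=1
  bits 10101011 = 171

171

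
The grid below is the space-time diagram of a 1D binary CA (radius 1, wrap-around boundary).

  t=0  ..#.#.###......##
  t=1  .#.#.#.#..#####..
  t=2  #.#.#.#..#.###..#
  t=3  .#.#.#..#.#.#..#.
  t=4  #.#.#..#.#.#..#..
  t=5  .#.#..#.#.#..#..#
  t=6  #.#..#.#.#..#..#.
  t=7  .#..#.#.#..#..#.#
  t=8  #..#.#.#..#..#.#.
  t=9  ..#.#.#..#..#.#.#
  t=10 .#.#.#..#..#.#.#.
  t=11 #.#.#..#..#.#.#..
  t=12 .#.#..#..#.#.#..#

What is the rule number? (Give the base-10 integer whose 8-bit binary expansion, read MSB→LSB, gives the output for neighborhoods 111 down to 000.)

  ###|#  b7=1 t=0,i=7
  ##.|.  b6=0 t=0,i=8
  #.#|#  b5=1 t=0,i=3
  #..|.  b4=0 t=0,i=0
  .##|.  b3=0 t=0,i=6
  .#.|.  b2=0 t=0,i=2
  ..#|#  b1=1 t=0,i=1
  ...|#  b0=1 t=0,i=10
  bits 10100011 = 163

163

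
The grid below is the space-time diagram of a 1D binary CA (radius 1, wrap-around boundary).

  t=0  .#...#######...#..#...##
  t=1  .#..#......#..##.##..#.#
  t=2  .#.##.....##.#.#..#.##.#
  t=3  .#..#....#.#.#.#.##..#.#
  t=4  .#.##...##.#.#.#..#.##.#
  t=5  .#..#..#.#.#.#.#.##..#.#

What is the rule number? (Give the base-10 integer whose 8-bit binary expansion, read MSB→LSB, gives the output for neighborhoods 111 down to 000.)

70

  nb ###: next=.  (t=0,i=6, bit7=0)
  nb ##.: next=#  (t=0,i=11, bit6=1)
  nb #.#: next=.  (t=0,i=0, bit5=0)
  nb #..: next=.  (t=0,i=2, bit4=0)
  nb .##: next=.  (t=0,i=5, bit3=0)
  nb .#.: next=#  (t=0,i=1, bit2=1)
  nb ..#: next=#  (t=0,i=4, bit1=1)
  nb ...: next=.  (t=0,i=3, bit0=0)
  bits 01000110 = 70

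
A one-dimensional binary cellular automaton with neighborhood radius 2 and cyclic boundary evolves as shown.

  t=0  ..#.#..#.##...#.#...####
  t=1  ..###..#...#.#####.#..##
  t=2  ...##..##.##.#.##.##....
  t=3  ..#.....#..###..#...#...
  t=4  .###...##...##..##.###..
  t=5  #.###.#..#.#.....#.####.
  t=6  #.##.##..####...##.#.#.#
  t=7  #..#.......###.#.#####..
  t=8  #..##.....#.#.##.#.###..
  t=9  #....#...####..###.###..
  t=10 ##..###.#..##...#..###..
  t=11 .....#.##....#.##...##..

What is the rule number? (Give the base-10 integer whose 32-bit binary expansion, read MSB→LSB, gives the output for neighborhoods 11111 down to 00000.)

3585107260

  nb #####: next=#  (t=1,i=15, bit31=1)
  nb ####.: next=#  (t=0,i=22, bit30=1)
  nb ###.#: next=.  (t=1,i=17, bit29=0)
  nb ###..: next=#  (t=0,i=23, bit28=1)
  nb ##.##: next=.  (t=2,i=9, bit27=0)
  nb ##.#.: next=#  (t=1,i=18, bit26=1)
  nb ##..#: next=.  (t=0,i=0, bit25=0)
  nb ##...: next=#  (t=0,i=11, bit24=1)
  nb #.###: next=#  (t=1,i=13, bit23=1)
  nb #.##.: next=.  (t=0,i=9, bit22=0)
  nb #.#.#: next=#  (t=2,i=13, bit21=1)
  nb #.#..: next=#  (t=0,i=4, bit20=1)
  nb #..##: next=.  (t=1,i=1, bit19=0)
  nb #..#.: next=.  (t=0,i=1, bit18=0)
  nb #...#: next=.  (t=0,i=12, bit17=0)
  nb #....: next=.  (t=2,i=21, bit16=0)
  nb .####: next=.  (t=0,i=21, bit15=0)
  nb .###.: next=#  (t=1,i=3, bit14=1)
  nb .##.#: next=#  (t=2,i=8, bit13=1)
  nb .##..: next=.  (t=0,i=10, bit12=0)
  nb .#.##: next=.  (t=0,i=8, bit11=0)
  nb .#.#.: next=#  (t=0,i=3, bit10=1)
  nb .#..#: next=.  (t=0,i=5, bit9=0)
  nb .#...: next=#  (t=0,i=17, bit8=1)
  nb ..###: next=.  (t=0,i=20, bit7=0)
  nb ..##.: next=.  (t=1,i=22, bit6=0)
  nb ..#.#: next=#  (t=0,i=2, bit5=1)
  nb ..#..: next=#  (t=1,i=7, bit4=1)
  nb ...##: next=#  (t=0,i=19, bit3=1)
  nb ...#.: next=#  (t=0,i=13, bit2=1)
  nb ....#: next=.  (t=2,i=1, bit1=0)
  nb .....: next=.  (t=2,i=0, bit0=0)
  bits 11010101101100000110010100111100 = 3585107260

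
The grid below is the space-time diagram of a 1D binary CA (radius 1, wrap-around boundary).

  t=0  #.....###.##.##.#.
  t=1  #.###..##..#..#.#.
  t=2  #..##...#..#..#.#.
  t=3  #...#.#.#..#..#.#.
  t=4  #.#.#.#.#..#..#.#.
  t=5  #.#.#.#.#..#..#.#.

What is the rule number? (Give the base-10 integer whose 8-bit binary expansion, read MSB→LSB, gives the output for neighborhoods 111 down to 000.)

  ###|#  b7=1 t=0,i=7
  ##.|#  b6=1 t=0,i=8
  #.#|.  b5=0 t=0,i=9
  #..|.  b4=0 t=0,i=1
  .##|.  b3=0 t=0,i=6
  .#.|#  b2=1 t=0,i=0
  ..#|.  b1=0 t=0,i=5
  ...|#  b0=1 t=0,i=2
  bits 11000101 = 197

197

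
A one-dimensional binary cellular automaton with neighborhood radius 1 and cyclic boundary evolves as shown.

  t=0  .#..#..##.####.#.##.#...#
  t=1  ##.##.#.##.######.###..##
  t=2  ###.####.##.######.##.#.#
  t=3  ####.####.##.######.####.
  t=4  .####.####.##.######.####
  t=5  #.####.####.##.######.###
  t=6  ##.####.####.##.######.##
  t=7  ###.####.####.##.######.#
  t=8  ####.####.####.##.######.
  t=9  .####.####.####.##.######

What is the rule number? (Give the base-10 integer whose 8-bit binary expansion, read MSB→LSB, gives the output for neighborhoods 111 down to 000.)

230

  ###|#  b7=1 t=0,i=11
  ##.|#  b6=1 t=0,i=8
  #.#|#  b5=1 t=0,i=0
  #..|.  b4=0 t=0,i=2
  .##|.  b3=0 t=0,i=7
  .#.|#  b2=1 t=0,i=1
  ..#|#  b1=1 t=0,i=3
  ...|.  b0=0 t=0,i=22
  bits 11100110 = 230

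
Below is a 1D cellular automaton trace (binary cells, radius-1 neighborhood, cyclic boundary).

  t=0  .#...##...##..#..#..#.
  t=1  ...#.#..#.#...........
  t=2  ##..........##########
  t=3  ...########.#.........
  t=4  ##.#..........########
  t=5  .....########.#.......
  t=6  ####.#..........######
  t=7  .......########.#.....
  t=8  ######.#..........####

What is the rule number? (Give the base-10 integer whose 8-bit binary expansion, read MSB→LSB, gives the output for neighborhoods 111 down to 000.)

  ### -> .   bit 7 = 0  t=2,i=0
  ##. -> .   bit 6 = 0  t=0,i=6
  #.# -> .   bit 5 = 0  t=1,i=4
  #.. -> .   bit 4 = 0  t=0,i=2
  .## -> #   bit 3 = 1  t=0,i=5
  .#. -> .   bit 2 = 0  t=0,i=1
  ..# -> .   bit 1 = 0  t=0,i=0
  ... -> #   bit 0 = 1  t=0,i=3
  bits 00001001 = 9

9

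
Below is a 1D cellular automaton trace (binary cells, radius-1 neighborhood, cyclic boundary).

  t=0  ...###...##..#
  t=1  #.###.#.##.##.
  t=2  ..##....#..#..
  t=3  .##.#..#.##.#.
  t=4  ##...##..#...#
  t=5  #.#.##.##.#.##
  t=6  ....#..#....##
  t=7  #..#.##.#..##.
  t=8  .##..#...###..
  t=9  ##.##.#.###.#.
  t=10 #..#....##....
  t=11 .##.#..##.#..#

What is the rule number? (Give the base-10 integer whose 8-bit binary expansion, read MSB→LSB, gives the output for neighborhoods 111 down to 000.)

154

  [7] ### => #  t=0,i=4
  [6] ##. => .  t=0,i=5
  [5] #.# => .  t=1,i=1
  [4] #.. => #  t=0,i=0
  [3] .## => #  t=0,i=3
  [2] .#. => .  t=0,i=13
  [1] ..# => #  t=0,i=2
  [0] ... => .  t=0,i=1
  bits 10011010 = 154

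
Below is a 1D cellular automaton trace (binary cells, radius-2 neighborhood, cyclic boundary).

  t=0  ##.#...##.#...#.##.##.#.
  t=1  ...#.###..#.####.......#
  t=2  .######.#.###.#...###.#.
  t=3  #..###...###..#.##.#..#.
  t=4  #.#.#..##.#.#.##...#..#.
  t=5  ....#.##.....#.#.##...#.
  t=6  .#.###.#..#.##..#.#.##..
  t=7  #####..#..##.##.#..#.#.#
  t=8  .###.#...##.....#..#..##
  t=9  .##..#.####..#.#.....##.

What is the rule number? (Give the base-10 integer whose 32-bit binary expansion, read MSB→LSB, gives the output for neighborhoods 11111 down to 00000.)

  nb #####: next=#  (t=2,i=3, bit31=1)
  nb ####.: next=#  (t=1,i=14, bit30=1)
  nb ###.#: next=.  (t=2,i=6, bit29=0)
  nb ###..: next=.  (t=1,i=7, bit28=0)
  nb ##.##: next=.  (t=0,i=18, bit27=0)
  nb ##.#.: next=.  (t=0,i=2, bit26=0)
  nb ##..#: next=#  (t=1,i=8, bit25=1)
  nb ##...: next=.  (t=1,i=16, bit24=0)
  nb #.###: next=#  (t=1,i=5, bit23=1)
  nb #.##.: next=.  (t=0,i=0, bit22=0)
  nb #.#.#: next=.  (t=0,i=22, bit21=0)
  nb #.#..: next=#  (t=0,i=3, bit20=1)
  nb #..##: next=#  (t=2,i=0, bit19=1)
  nb #..#.: next=.  (t=1,i=9, bit18=0)
  nb #...#: next=#  (t=0,i=5, bit17=1)
  nb #....: next=.  (t=1,i=17, bit16=0)
  nb .####: next=.  (t=1,i=13, bit15=0)
  nb .###.: next=#  (t=1,i=6, bit14=1)
  nb .##.#: next=.  (t=0,i=1, bit13=0)
  nb .##..: next=#  (t=4,i=15, bit12=1)
  nb .#.##: next=#  (t=0,i=15, bit11=1)
  nb .#.#.: next=.  (t=3,i=23, bit10=0)
  nb .#..#: next=.  (t=2,i=23, bit9=0)
  nb .#...: next=.  (t=0,i=4, bit8=0)
  nb ..###: next=.  (t=2,i=1, bit7=0)
  nb ..##.: next=#  (t=0,i=7, bit6=1)
  nb ..#.#: next=#  (t=0,i=14, bit5=1)
  nb ..#..: next=.  (t=1,i=23, bit4=0)
  nb ...##: next=#  (t=0,i=6, bit3=1)
  nb ...#.: next=#  (t=0,i=13, bit2=1)
  nb ....#: next=.  (t=1,i=21, bit1=0)
  nb .....: next=#  (t=1,i=18, bit0=1)
  bits 11000010100110100101100001101101 = 3264895085

3264895085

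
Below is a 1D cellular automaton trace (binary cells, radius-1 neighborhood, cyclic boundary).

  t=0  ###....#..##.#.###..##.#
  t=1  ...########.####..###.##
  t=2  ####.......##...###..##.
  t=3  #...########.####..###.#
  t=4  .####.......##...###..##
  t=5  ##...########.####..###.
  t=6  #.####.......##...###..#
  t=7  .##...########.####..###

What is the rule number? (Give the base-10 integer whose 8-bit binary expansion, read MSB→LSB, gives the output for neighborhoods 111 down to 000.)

  ###|.  b7=0 t=0,i=0
  ##.|.  b6=0 t=0,i=2
  #.#|#  b5=1 t=0,i=12
  #..|#  b4=1 t=0,i=3
  .##|#  b3=1 t=0,i=10
  .#.|#  b2=1 t=0,i=7
  ..#|#  b1=1 t=0,i=6
  ...|#  b0=1 t=0,i=4
  bits 00111111 = 63

63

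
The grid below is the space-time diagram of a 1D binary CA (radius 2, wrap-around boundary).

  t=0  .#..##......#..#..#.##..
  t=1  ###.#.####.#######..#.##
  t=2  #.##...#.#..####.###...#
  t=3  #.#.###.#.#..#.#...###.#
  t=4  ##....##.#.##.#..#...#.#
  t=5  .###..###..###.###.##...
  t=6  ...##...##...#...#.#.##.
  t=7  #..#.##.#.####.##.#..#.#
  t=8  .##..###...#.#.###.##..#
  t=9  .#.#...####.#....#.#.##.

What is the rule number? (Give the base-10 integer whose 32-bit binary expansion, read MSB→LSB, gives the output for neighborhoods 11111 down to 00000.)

3074926165

  #####|#  b31=1 t=1,i=0
  ####.|.  b30=0 t=1,i=1
  ###.#|#  b29=1 t=1,i=2
  ###..|#  b28=1 t=1,i=17
  ##.##|.  b27=0 t=1,i=10
  ##.#.|#  b26=1 t=1,i=3
  ##..#|#  b25=1 t=1,i=18
  ##...|#  b24=1 t=0,i=6
  #.###|.  b23=0 t=1,i=6
  #.##.|#  b22=1 t=0,i=20
  #.#.#|.  b21=0 t=1,i=4
  #.#..|.  b20=0 t=2,i=9
  #..##|.  b19=0 t=0,i=3
  #..#.|#  b18=1 t=0,i=14
  #...#|#  b17=1 t=0,i=23
  #....|#  b16=1 t=0,i=7
  .####|#  b15=1 t=1,i=7
  .###.|.  b14=0 t=2,i=18
  .##.#|#  b13=1 t=2,i=0
  .##..|.  b12=0 t=0,i=5
  .#.##|.  b11=0 t=0,i=19
  .#.#.|#  b10=1 t=2,i=8
  .#..#|#  b9=1 t=0,i=2
  .#...|.  b8=0 t=3,i=16
  ..###|.  b7=0 t=2,i=12
  ..##.|#  b6=1 t=0,i=4
  ..#.#|.  b5=0 t=0,i=18
  ..#..|#  b4=1 t=0,i=1
  ...##|.  b3=0 t=2,i=22
  ...#.|#  b2=1 t=0,i=0
  ....#|.  b1=0 t=0,i=10
  .....|#  b0=1 t=0,i=8
  bits 10110111010001111010011001010101 = 3074926165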